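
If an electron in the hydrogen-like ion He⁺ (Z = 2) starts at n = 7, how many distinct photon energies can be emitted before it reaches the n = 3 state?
10

The electron can occupy levels n = 3, 4, ..., 7 during de-excitation — that is m = 7 - 3 + 1 = 5 distinct levels.

The number of distinct spectral lines equals the number of ways to choose 2 of these m levels (each pair gives one possible emission transition):

Number of lines = m(m-1)/2 = 5×4/2 = 10

These correspond to all possible transitions between the 5 levels:
7 → 6, 7 → 5, 7 → 4, 7 → 3, 6 → 5, 6 → 4, 6 → 3, 5 → 4...

Each transition produces a photon with a unique energy (and thus wavelength). This count does not depend on Z.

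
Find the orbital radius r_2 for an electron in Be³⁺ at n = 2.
0.0529 nm (or 0.5292 Å)

The Bohr radius formula is:
r_n = n² a₀ / Z

where a₀ = 0.0529177 nm is the Bohr radius.

For Be³⁺ (Z = 4) at n = 2:
r_2 = 2² × 0.0529177 nm / 4
r_2 = 4 × 0.0529177 nm / 4
r_2 = 0.21167 nm / 4
r_2 = 0.0529 nm

The electron orbits at approximately 0.0529 nm from the nucleus.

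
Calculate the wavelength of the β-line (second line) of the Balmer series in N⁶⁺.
9.919 nm

The lines of a series are numbered from the longest wavelength (smallest ΔE) outward; the second line is the transition from n = n_f + 2 to n_f.
The Balmer series has all transitions ending at n_f = 2.

For N⁶⁺ (Z = 7), the second line (β-line) is the jump from n = 4 to n = 2:
E_4 = -13.6057 × 7² / 4² = -41.66746 eV
E_2 = -13.6057 × 7² / 2² = -166.66983 eV
ΔE = E_4 - E_2 = 125.00237 eV

λ = hc/E = 1239.84 eV·nm / 125.00237 eV
λ = 9.919 nm

This is the β-line of the Balmer series in N⁶⁺.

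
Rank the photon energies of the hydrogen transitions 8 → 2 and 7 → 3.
8 → 2

Calculate the energy for each transition:

Transition 8 → 2:
ΔE₁ = |E_2 - E_8| = |-13.6057/2² - (-13.6057/8²)|
ΔE₁ = |-3.401425000000 - (-0.212589062500)| = 3.188835938 eV

Transition 7 → 3:
ΔE₂ = |E_3 - E_7| = |-13.6057/3² - (-13.6057/7²)|
ΔE₂ = |-1.511744444444 - (-0.277667346939)| = 1.234077098 eV

Since 3.188835938 eV > 1.234077098 eV, the transition 8 → 2 emits the more energetic photon.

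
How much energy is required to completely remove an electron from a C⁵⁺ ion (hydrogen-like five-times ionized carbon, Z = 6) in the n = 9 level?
6.0470 eV

The ionization energy is the energy needed to remove the electron completely (n → ∞).

For a hydrogen-like ion with Z = 6, E_n = -13.6057 Z² / n² eV.

At n = 9: E_9 = -13.6057 × 6² / 9² = -6.0469778 eV
At n = ∞: E_∞ = 0 eV

Ionization energy = E_∞ - E_9 = 0 - (-6.0469778) = 6.0469778 eV
Ionization energy ≈ 6.0470 eV

This is also called the binding energy of the electron in state n = 9.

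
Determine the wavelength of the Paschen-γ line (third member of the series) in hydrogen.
1093.518 nm

The lines of a series are numbered from the longest wavelength (smallest ΔE) outward; the third line is the transition from n = n_f + 3 to n_f.
The Paschen series has all transitions ending at n_f = 3.

For H, the third line (γ-line) is the jump from n = 6 to n = 3:
E_6 = -13.6057 / 6² = -0.37793611 eV
E_3 = -13.6057 / 3² = -1.51174444 eV
ΔE = E_6 - E_3 = 1.13380833 eV

λ = hc/E = 1239.84 eV·nm / 1.13380833 eV
λ = 1093.518 nm

This is the γ-line of the Paschen series in H.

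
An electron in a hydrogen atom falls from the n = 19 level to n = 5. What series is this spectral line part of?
Pfund series

The spectral series in hydrogen are named based on the final (lower) energy level:
- Lyman series: n_final = 1 (ultraviolet)
- Balmer series: n_final = 2 (visible/near-UV)
- Paschen series: n_final = 3 (infrared)
- Brackett series: n_final = 4 (infrared)
- Pfund series: n_final = 5 (far infrared)

Since this transition ends at n = 5, it belongs to the Pfund series.

For reference, this 19 → 5 line has photon energy
ΔE = 13.6057 eV × (1/5² - 1/19²) = 0.50653908033 eV,
corresponding to wavelength λ = hc/ΔE = 1239.84 eV·nm / 0.50653908033 eV = 2447.66899 nm in the far infrared region.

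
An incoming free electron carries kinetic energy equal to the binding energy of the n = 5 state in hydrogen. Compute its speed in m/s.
4.38e+05 m/s (or 0.14595% of c)

The binding energy at n = 5 for hydrogen is:
E_5 = -13.6057/5² = -0.5442280 eV
|E_5| = 0.5442280 eV

Convert to Joules:
KE = 0.5442280 eV × (1.602177 × 10⁻¹⁹ J/eV) = 8.7195e-20 J

Using KE = ½mv²:
v = √(2·KE/m_e)
v = √(2 × 8.7195e-20 J / 9.10938 × 10⁻³¹ kg)
v = 4.38e+05 m/s

This is approximately 0.14595% the speed of light.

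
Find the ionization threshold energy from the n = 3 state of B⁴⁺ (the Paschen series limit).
37.79361 eV

The series limit corresponds to the transition from n = ∞ to n = 3.
This is the highest energy (shortest wavelength) transition in the Paschen series.

E_∞ = 0 eV
E_3 = -13.6057 × 5² / 3² = -37.79361 eV

Energy at series limit:
ΔE = E_∞ - E_3 = 0 - (-37.79361) = 37.79361 eV

This energy equals the ionization energy from the n = 3 state of B⁴⁺.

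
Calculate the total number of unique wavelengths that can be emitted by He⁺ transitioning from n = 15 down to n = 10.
15

The electron can occupy levels n = 10, 11, ..., 15 during de-excitation — that is m = 15 - 10 + 1 = 6 distinct levels.

The number of distinct spectral lines equals the number of ways to choose 2 of these m levels (each pair gives one possible emission transition):

Number of lines = m(m-1)/2 = 6×5/2 = 15

These correspond to all possible transitions between the 6 levels:
15 → 14, 15 → 13, 15 → 12, 15 → 11, 15 → 10, 14 → 13, 14 → 12, 14 → 11...

Each transition produces a photon with a unique energy (and thus wavelength). This count does not depend on Z.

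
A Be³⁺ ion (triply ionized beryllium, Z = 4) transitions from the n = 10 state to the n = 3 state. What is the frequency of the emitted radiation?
5.32224e+15 Hz

First, find the transition energy:
E_10 = -13.6057 × 4² / 10² = -2.17691200 eV
E_3 = -13.6057 × 4² / 3² = -24.18791111 eV
|ΔE| = |E_3 - E_10| = 22.01099911 eV

Convert to Joules: E = 22.01099911 eV × (1.602177 × 10⁻¹⁹ J/eV) = 3.5265517e-18 J

Using E = hf:
f = E/h = 3.5265517e-18 J / (6.62607 × 10⁻³⁴ J·s)
f = 5.32224e+15 Hz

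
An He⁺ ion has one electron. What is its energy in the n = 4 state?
-3.401425 eV

For hydrogen-like ions, the energy levels scale with Z²:
E_n = -13.6057 Z² / n² eV

For He⁺ (Z = 2) at n = 4:
E_4 = -13.6057 × 2² / 4²
E_4 = -13.6057 × 4 / 16
E_4 = -54.4228 / 16
E_4 = -3.401425 eV

The energy is 4 times more negative than hydrogen at the same n due to the stronger nuclear charge.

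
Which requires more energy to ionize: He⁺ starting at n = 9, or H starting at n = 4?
H at n = 4 (E = -0.85036 eV)

Using E_n = -13.6057 Z² / n² eV:

He⁺ (Z = 2) at n = 9:
E = -13.6057 × 2² / 9² = -13.6057 × 4 / 81 = -0.67188642 eV

H (Z = 1) at n = 4:
E = -13.6057 × 1² / 4² = -13.6057 × 1 / 16 = -0.85035625 eV

Since -0.85035625 eV < -0.67188642 eV,
H at n = 4 is more tightly bound (requires more energy to ionize).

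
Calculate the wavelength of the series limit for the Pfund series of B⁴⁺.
91.12651 nm

The series limit corresponds to the transition from n = ∞ to n = 5.
This is the highest energy (shortest wavelength) transition in the Pfund series.

E_∞ = 0 eV
E_5 = -13.6057 × 5² / 5² = -13.6057000 eV

Energy at series limit:
ΔE = E_∞ - E_5 = 0 - (-13.6057000) = 13.6057000 eV
λ = hc/E = 1239.84 eV·nm / 13.6057000 eV = 91.12651 nm

This energy equals the ionization energy from the n = 5 state of B⁴⁺.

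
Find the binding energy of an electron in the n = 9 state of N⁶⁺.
8.230609 eV

The ionization energy is the energy needed to remove the electron completely (n → ∞).

For a hydrogen-like ion with Z = 7, E_n = -13.6057 Z² / n² eV.

At n = 9: E_9 = -13.6057 × 7² / 9² = -8.230608642 eV
At n = ∞: E_∞ = 0 eV

Ionization energy = E_∞ - E_9 = 0 - (-8.230608642) = 8.230608642 eV
Ionization energy ≈ 8.230609 eV

This is also called the binding energy of the electron in state n = 9.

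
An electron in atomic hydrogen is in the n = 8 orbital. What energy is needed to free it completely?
0.21 eV

The ionization energy is the energy needed to remove the electron completely (n → ∞).

For hydrogen, E_n = -13.6057 eV / n².

At n = 8: E_8 = -13.6057 / 8² = -0.21259 eV
At n = ∞: E_∞ = 0 eV

Ionization energy = E_∞ - E_8 = 0 - (-0.21259) = 0.21259 eV
Ionization energy ≈ 0.21 eV

This is also called the binding energy of the electron in state n = 8.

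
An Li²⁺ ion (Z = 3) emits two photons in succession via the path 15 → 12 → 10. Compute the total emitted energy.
0.680285 eV

The energy levels of Li²⁺ are E_n = -13.6057 × 3² / n² eV.

First transition (15 → 12):
ΔE₁ = |E_12 - E_15|
ΔE₁ = |-0.850356250000 - (-0.544228000000)| = 0.306128250 eV

Second transition (12 → 10):
ΔE₂ = |E_10 - E_12|
ΔE₂ = |-1.224513000000 - (-0.850356250000)| = 0.374156750 eV

Total energy released:
E_total = ΔE₁ + ΔE₂ = 0.306128250 + 0.374156750 = 0.680285 eV

Note: This equals the direct transition 15 → 10: 0.680285 eV ✓
Energy is conserved regardless of the path taken.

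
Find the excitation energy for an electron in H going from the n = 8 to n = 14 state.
0.143172 eV

The energy levels of a hydrogen-like atom are E_n = -13.6057 eV / n².

Energy at n = 8: E_8 = -13.6057 / 8² = -0.212589063 eV
Energy at n = 14: E_14 = -13.6057 / 14² = -0.069416837 eV

The excitation energy is the difference:
ΔE = E_14 - E_8
ΔE = -0.069416837 - (-0.212589063)
ΔE = 0.143172 eV

Since this is positive, energy must be absorbed (photon absorption).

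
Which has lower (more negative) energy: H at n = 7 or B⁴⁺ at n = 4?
B⁴⁺ at n = 4 (E = -21.2589 eV)

Using E_n = -13.6057 Z² / n² eV:

H (Z = 1) at n = 7:
E = -13.6057 × 1² / 7² = -13.6057 × 1 / 49 = -0.2776673 eV

B⁴⁺ (Z = 5) at n = 4:
E = -13.6057 × 5² / 4² = -13.6057 × 25 / 16 = -21.2589063 eV

Since -21.2589063 eV < -0.2776673 eV,
B⁴⁺ at n = 4 is more tightly bound (requires more energy to ionize).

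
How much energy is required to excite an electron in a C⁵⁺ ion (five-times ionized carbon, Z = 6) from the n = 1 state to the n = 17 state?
488.1104 eV

The energy levels of a hydrogen-like atom are E_n = -13.6057 Z² eV / n².

Energy at n = 1: E_1 = -13.6057 × 6² / 1² = -489.8052000 eV
Energy at n = 17: E_17 = -13.6057 × 6² / 17² = -1.6948277 eV

The excitation energy is the difference:
ΔE = E_17 - E_1
ΔE = -1.6948277 - (-489.8052000)
ΔE = 488.1104 eV

Since this is positive, energy must be absorbed (photon absorption).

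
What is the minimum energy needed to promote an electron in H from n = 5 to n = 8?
0.331639 eV

The energy levels of a hydrogen-like atom are E_n = -13.6057 eV / n².

Energy at n = 5: E_5 = -13.6057 / 5² = -0.544228000 eV
Energy at n = 8: E_8 = -13.6057 / 8² = -0.212589063 eV

The excitation energy is the difference:
ΔE = E_8 - E_5
ΔE = -0.212589063 - (-0.544228000)
ΔE = 0.331639 eV

Since this is positive, energy must be absorbed (photon absorption).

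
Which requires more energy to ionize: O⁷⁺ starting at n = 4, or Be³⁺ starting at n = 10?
O⁷⁺ at n = 4 (E = -54.42280 eV)

Using E_n = -13.6057 Z² / n² eV:

O⁷⁺ (Z = 8) at n = 4:
E = -13.6057 × 8² / 4² = -13.6057 × 64 / 16 = -54.42280000 eV

Be³⁺ (Z = 4) at n = 10:
E = -13.6057 × 4² / 10² = -13.6057 × 16 / 100 = -2.17691200 eV

Since -54.42280000 eV < -2.17691200 eV,
O⁷⁺ at n = 4 is more tightly bound (requires more energy to ionize).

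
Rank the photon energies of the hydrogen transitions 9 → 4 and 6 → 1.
6 → 1

Calculate the energy for each transition:

Transition 9 → 4:
ΔE₁ = |E_4 - E_9| = |-13.6057/4² - (-13.6057/9²)|
ΔE₁ = |-0.85035625 - (-0.16797160)| = 0.68238 eV

Transition 6 → 1:
ΔE₂ = |E_1 - E_6| = |-13.6057/1² - (-13.6057/6²)|
ΔE₂ = |-13.60570000 - (-0.37793611)| = 13.22776 eV

Since 13.22776 eV > 0.68238 eV, the transition 6 → 1 emits the more energetic photon.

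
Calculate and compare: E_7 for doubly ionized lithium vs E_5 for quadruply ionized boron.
B⁴⁺ at n = 5 (E = -13.60570 eV)

Using E_n = -13.6057 Z² / n² eV:

Li²⁺ (Z = 3) at n = 7:
E = -13.6057 × 3² / 7² = -13.6057 × 9 / 49 = -2.49900612 eV

B⁴⁺ (Z = 5) at n = 5:
E = -13.6057 × 5² / 5² = -13.6057 × 25 / 25 = -13.60570000 eV

Since -13.60570000 eV < -2.49900612 eV,
B⁴⁺ at n = 5 is more tightly bound (requires more energy to ionize).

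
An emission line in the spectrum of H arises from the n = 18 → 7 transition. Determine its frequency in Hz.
5.70e+13 Hz

First, find the transition energy:
E_18 = -13.6057 / 18² = -0.041993 eV
E_7 = -13.6057 / 7² = -0.277667 eV
|ΔE| = |E_7 - E_18| = 0.235674 eV

Convert to Joules: E = 0.235674 eV × (1.602177 × 10⁻¹⁹ J/eV) = 3.7759e-20 J

Using E = hf:
f = E/h = 3.7759e-20 J / (6.62607 × 10⁻³⁴ J·s)
f = 5.70e+13 Hz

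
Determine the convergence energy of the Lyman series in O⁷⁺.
870.76 eV

The series limit corresponds to the transition from n = ∞ to n = 1.
This is the highest energy (shortest wavelength) transition in the Lyman series.

E_∞ = 0 eV
E_1 = -13.6057 × 8² / 1² = -870.76 eV

Energy at series limit:
ΔE = E_∞ - E_1 = 0 - (-870.76) = 870.76 eV

This energy equals the ionization energy from the n = 1 state of O⁷⁺.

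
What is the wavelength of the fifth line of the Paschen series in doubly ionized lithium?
106.038124 nm

The lines of a series are numbered from the longest wavelength (smallest ΔE) outward; the fifth line is the transition from n = n_f + 5 to n_f.
The Paschen series has all transitions ending at n_f = 3.

For Li²⁺ (Z = 3), the fifth line (ε-line) is the jump from n = 8 to n = 3:
E_8 = -13.6057 × 3² / 8² = -1.913301563 eV
E_3 = -13.6057 × 3² / 3² = -13.605700000 eV
ΔE = E_8 - E_3 = 11.692398437 eV

λ = hc/E = 1239.84 eV·nm / 11.692398437 eV
λ = 106.038124 nm

This is the ε-line of the Paschen series in Li²⁺.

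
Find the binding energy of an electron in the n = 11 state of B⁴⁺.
2.811095 eV

The ionization energy is the energy needed to remove the electron completely (n → ∞).

For a hydrogen-like ion with Z = 5, E_n = -13.6057 Z² / n² eV.

At n = 11: E_11 = -13.6057 × 5² / 11² = -2.811095041 eV
At n = ∞: E_∞ = 0 eV

Ionization energy = E_∞ - E_11 = 0 - (-2.811095041) = 2.811095041 eV
Ionization energy ≈ 2.811095 eV

This is also called the binding energy of the electron in state n = 11.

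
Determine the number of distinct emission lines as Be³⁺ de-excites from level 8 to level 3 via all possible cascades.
15

The electron can occupy levels n = 3, 4, ..., 8 during de-excitation — that is m = 8 - 3 + 1 = 6 distinct levels.

The number of distinct spectral lines equals the number of ways to choose 2 of these m levels (each pair gives one possible emission transition):

Number of lines = m(m-1)/2 = 6×5/2 = 15

These correspond to all possible transitions between the 6 levels:
8 → 7, 8 → 6, 8 → 5, 8 → 4, 8 → 3, 7 → 6, 7 → 5, 7 → 4...

Each transition produces a photon with a unique energy (and thus wavelength). This count does not depend on Z.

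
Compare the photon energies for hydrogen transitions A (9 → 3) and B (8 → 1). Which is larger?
8 → 1

Calculate the energy for each transition:

Transition 9 → 3:
ΔE₁ = |E_3 - E_9| = |-13.6057/3² - (-13.6057/9²)|
ΔE₁ = |-1.5117444444 - (-0.1679716049)| = 1.3437728 eV

Transition 8 → 1:
ΔE₂ = |E_1 - E_8| = |-13.6057/1² - (-13.6057/8²)|
ΔE₂ = |-13.6057000000 - (-0.2125890625)| = 13.3931109 eV

Since 13.3931109 eV > 1.3437728 eV, the transition 8 → 1 emits the more energetic photon.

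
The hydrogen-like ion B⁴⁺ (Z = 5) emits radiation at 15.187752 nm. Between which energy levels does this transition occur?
n = 10 → n = 2

First, find the photon energy from the wavelength (hc = 1239.84 eV·nm):
E = hc/λ = 1239.84 eV·nm / 15.187752 nm = 81.634201 eV

The energy levels of B⁴⁺ satisfy E_n = -13.6057 × 5² / n² eV, so an emission n_i → n_f releases
ΔE = 13.6057 × 5² × (1/n_f² − 1/n_i²) eV.

Setting ΔE equal to the photon energy:
1/n_f² − 1/n_i² = 81.634201 / (13.6057 × 5²) = 0.24000000

Since 1/n_i² must be positive, we need 1/n_f² > 0.24000000, i.e. n_f ≤ 2. For each allowed n_f, solve n_i = (1/n_f² − 0.24000000)^(−1/2) and check whether it is a whole number:
  n_f = 1: 1/n_i² = 1.00000000 − 0.24000000 = 0.76000000 → n_i = 1.147  (not an integer) ✗
  n_f = 2: 1/n_i² = 0.25000000 − 0.24000000 = 0.01000000 → n_i = 10.000  → integer, n_i = 10 ✓

Only n_f = 2 gives an integer upper level, n_i = 10.

The transition is from n = 10 to n = 2 (emission).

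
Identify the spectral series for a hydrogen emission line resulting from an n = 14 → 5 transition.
Pfund series

The spectral series in hydrogen are named based on the final (lower) energy level:
- Lyman series: n_final = 1 (ultraviolet)
- Balmer series: n_final = 2 (visible/near-UV)
- Paschen series: n_final = 3 (infrared)
- Brackett series: n_final = 4 (infrared)
- Pfund series: n_final = 5 (far infrared)

Since this transition ends at n = 5, it belongs to the Pfund series.

For reference, this 14 → 5 line has photon energy
ΔE = 13.6057 eV × (1/5² - 1/14²) = 0.47481116 eV,
corresponding to wavelength λ = hc/ΔE = 1239.84 eV·nm / 0.47481116 eV = 2611.23 nm in the far infrared region.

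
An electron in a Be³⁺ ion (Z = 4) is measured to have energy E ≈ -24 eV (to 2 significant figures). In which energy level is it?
n = 3

The exact energy levels follow E_n = -13.6057 Z² / n² eV with Z = 4.

The measured value (-24 eV) is reported to only 2 significant figures, so we must test candidate n values and see which one matches to that precision.

Candidate energies:
  n = 1:  E = -13.6057 × 4² / 1² = -217.69120 eV
  n = 2:  E = -13.6057 × 4² / 2² = -54.42280 eV
  n = 3:  E = -13.6057 × 4² / 3² = -24.18791 eV  ← matches
  n = 4:  E = -13.6057 × 4² / 4² = -13.60570 eV
  n = 5:  E = -13.6057 × 4² / 5² = -8.70765 eV

Checking against the measurement of -24 eV (2 sig figs), only n = 3 agrees:
E_3 = -24.18791 eV, which rounds to -24 eV ✓

Therefore n = 3.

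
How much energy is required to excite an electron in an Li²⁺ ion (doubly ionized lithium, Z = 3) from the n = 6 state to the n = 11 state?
2.38943 eV

The energy levels of a hydrogen-like atom are E_n = -13.6057 Z² eV / n².

Energy at n = 6: E_6 = -13.6057 × 3² / 6² = -3.40142500 eV
Energy at n = 11: E_11 = -13.6057 × 3² / 11² = -1.01199421 eV

The excitation energy is the difference:
ΔE = E_11 - E_6
ΔE = -1.01199421 - (-3.40142500)
ΔE = 2.38943 eV

Since this is positive, energy must be absorbed (photon absorption).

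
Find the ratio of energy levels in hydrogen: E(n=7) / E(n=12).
2.93878

Using E_n = -13.6057 Z² / n² eV with Z = 1:

E_7 = -13.6057 / 7² = -13.6057 / 49 = -0.27766734694 eV
E_12 = -13.6057 / 12² = -13.6057 / 144 = -0.09448402778 eV

The ratio is:
E_7/E_12 = (-0.27766734694) / (-0.09448402778)
E_7/E_12 = (-13.6057/49) / (-13.6057/144)
E_7/E_12 = 144/49
E_7/E_12 = 2.93878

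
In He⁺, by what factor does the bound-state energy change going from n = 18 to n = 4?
20.25

Using E_n = -13.6057 Z² / n² eV with Z = 2:

E_4 = -13.6057 × 2² / 4² = -54.4228 / 16 = -3.40142500 eV
E_18 = -13.6057 × 2² / 18² = -54.4228 / 324 = -0.16797160 eV

The ratio is:
E_4/E_18 = (-3.40142500) / (-0.16797160)
E_4/E_18 = (-54.4228/16) / (-54.4228/324)
E_4/E_18 = 324/16
E_4/E_18 = 20.25
(Note: the Z² factors cancel in the ratio.)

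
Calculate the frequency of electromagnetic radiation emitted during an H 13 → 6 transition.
7.19e+13 Hz

First, find the transition energy:
E_13 = -13.6057 / 13² = -0.08050710 eV
E_6 = -13.6057 / 6² = -0.37793611 eV
|ΔE| = |E_6 - E_13| = 0.29742901 eV

Convert to Joules: E = 0.29742901 eV × (1.602177 × 10⁻¹⁹ J/eV) = 4.7653e-20 J

Using E = hf:
f = E/h = 4.7653e-20 J / (6.62607 × 10⁻³⁴ J·s)
f = 7.19e+13 Hz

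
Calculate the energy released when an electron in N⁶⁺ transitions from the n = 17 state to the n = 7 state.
11.30 eV

The energy levels are E_n = -13.6057 Z² eV / n².

Energy at n = 17: E_17 = -13.6057 × 7² / 17² = -2.30685 eV
Energy at n = 7: E_7 = -13.6057 × 7² / 7² = -13.60570 eV

For emission (electron falling to lower state), the photon energy is:
E_photon = E_17 - E_7 = |-2.30685 - (-13.60570)|
E_photon = 11.30 eV

This energy is carried away by the emitted photon.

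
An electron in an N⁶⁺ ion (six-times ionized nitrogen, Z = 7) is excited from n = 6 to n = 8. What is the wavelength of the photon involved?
153.028780 nm

First, find the transition energy using E_n = -13.6057 Z² / n² eV:
E_6 = -13.6057 × 7² / 6² = -18.5188694444 eV
E_8 = -13.6057 × 7² / 8² = -10.4168640625 eV

Photon energy: |ΔE| = |E_8 - E_6| = 8.1020053819 eV

Convert to wavelength using E = hc/λ with hc = 1239.84 eV·nm:
λ = hc/E = 1239.84 eV·nm / 8.1020053819 eV
λ = 153.028780 nm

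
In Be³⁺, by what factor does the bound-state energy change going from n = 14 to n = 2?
49.0000

Using E_n = -13.6057 Z² / n² eV with Z = 4:

E_2 = -13.6057 × 4² / 2² = -217.6912 / 4 = -54.4228000000 eV
E_14 = -13.6057 × 4² / 14² = -217.6912 / 196 = -1.1106693878 eV

The ratio is:
E_2/E_14 = (-54.4228000000) / (-1.1106693878)
E_2/E_14 = (-217.6912/4) / (-217.6912/196)
E_2/E_14 = 196/4
E_2/E_14 = 49.0000
(Note: the Z² factors cancel in the ratio.)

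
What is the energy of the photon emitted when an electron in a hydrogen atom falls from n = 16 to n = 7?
0.224520 eV

The energy levels are E_n = -13.6057 eV / n².

Energy at n = 16: E_16 = -13.6057 / 16² = -0.053147266 eV
Energy at n = 7: E_7 = -13.6057 / 7² = -0.277667347 eV

For emission (electron falling to lower state), the photon energy is:
E_photon = E_16 - E_7 = |-0.053147266 - (-0.277667347)|
E_photon = 0.224520 eV

This energy is carried away by the emitted photon.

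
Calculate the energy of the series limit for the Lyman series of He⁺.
54.4228 eV

The series limit corresponds to the transition from n = ∞ to n = 1.
This is the highest energy (shortest wavelength) transition in the Lyman series.

E_∞ = 0 eV
E_1 = -13.6057 × 2² / 1² = -54.4228 eV

Energy at series limit:
ΔE = E_∞ - E_1 = 0 - (-54.4228) = 54.4228 eV

This energy equals the ionization energy from the n = 1 state of He⁺.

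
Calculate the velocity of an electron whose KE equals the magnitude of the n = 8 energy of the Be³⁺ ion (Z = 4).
1.09385e+06 m/s (or 0.36487% of c)

The binding energy at n = 8 for Be³⁺ is:
E_8 = -13.6057 × 4²/8² = -3.40142500 eV
|E_8| = 3.40142500 eV

Convert to Joules:
KE = 3.40142500 eV × (1.602177 × 10⁻¹⁹ J/eV) = 5.4496849e-19 J

Using KE = ½mv²:
v = √(2·KE/m_e)
v = √(2 × 5.4496849e-19 J / 9.10938 × 10⁻³¹ kg)
v = 1.09385e+06 m/s

This is approximately 0.36487% the speed of light.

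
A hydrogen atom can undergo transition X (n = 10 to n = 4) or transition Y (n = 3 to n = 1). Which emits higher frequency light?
3 → 1

Calculate the energy for each transition:

Transition 10 → 4:
ΔE₁ = |E_4 - E_10| = |-13.6057/4² - (-13.6057/10²)|
ΔE₁ = |-0.85035625000 - (-0.13605700000)| = 0.71429925 eV

Transition 3 → 1:
ΔE₂ = |E_1 - E_3| = |-13.6057/1² - (-13.6057/3²)|
ΔE₂ = |-13.60570000000 - (-1.51174444444)| = 12.09395556 eV

Since 12.09395556 eV > 0.71429925 eV, the transition 3 → 1 emits the more energetic photon.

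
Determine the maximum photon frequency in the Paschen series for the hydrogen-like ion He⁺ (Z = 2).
1.46e+15 Hz

The series limit corresponds to the transition from n = ∞ to n = 3.
This is the highest energy (shortest wavelength) transition in the Paschen series.

E_∞ = 0 eV
E_3 = -13.6057 × 2² / 3² = -6.04698 eV

Energy at series limit:
ΔE = E_∞ - E_3 = 0 - (-6.04698) = 6.04698 eV
E = 6.04698 eV × (1.602177 × 10⁻¹⁹ J/eV) = 9.6883e-19 J
f = E/h = 9.6883e-19 J / (6.62607 × 10⁻³⁴ J·s) = 1.46e+15 Hz

This energy equals the ionization energy from the n = 3 state of He⁺.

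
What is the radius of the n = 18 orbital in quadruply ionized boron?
3.42907 nm (or 34.29068 Å)

The Bohr radius formula is:
r_n = n² a₀ / Z

where a₀ = 0.05291772 nm is the Bohr radius.

For B⁴⁺ (Z = 5) at n = 18:
r_18 = 18² × 0.05291772 nm / 5
r_18 = 324 × 0.05291772 nm / 5
r_18 = 17.145341 nm / 5
r_18 = 3.42907 nm

The electron orbits at approximately 3.42907 nm from the nucleus.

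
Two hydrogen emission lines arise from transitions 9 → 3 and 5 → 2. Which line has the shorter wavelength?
5 → 2

Calculate the energy for each transition:

Transition 9 → 3:
ΔE₁ = |E_3 - E_9| = |-13.6057/3² - (-13.6057/9²)|
ΔE₁ = |-1.51174444 - (-0.16797160)| = 1.34377 eV

Transition 5 → 2:
ΔE₂ = |E_2 - E_5| = |-13.6057/2² - (-13.6057/5²)|
ΔE₂ = |-3.40142500 - (-0.54422800)| = 2.85720 eV

Since 2.85720 eV > 1.34377 eV, the transition 5 → 2 emits the more energetic photon.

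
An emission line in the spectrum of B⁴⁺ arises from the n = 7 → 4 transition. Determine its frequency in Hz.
3.4619e+15 Hz

First, find the transition energy:
E_7 = -13.6057 × 5² / 7² = -6.9416837 eV
E_4 = -13.6057 × 5² / 4² = -21.2589063 eV
|ΔE| = |E_4 - E_7| = 14.3172226 eV

Convert to Joules: E = 14.3172226 eV × (1.602177 × 10⁻¹⁹ J/eV) = 2.293872e-18 J

Using E = hf:
f = E/h = 2.293872e-18 J / (6.62607 × 10⁻³⁴ J·s)
f = 3.4619e+15 Hz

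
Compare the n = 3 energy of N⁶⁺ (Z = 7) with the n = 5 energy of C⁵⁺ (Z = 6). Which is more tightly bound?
N⁶⁺ at n = 3 (E = -74.0755 eV)

Using E_n = -13.6057 Z² / n² eV:

N⁶⁺ (Z = 7) at n = 3:
E = -13.6057 × 7² / 3² = -13.6057 × 49 / 9 = -74.0754778 eV

C⁵⁺ (Z = 6) at n = 5:
E = -13.6057 × 6² / 5² = -13.6057 × 36 / 25 = -19.5922080 eV

Since -74.0754778 eV < -19.5922080 eV,
N⁶⁺ at n = 3 is more tightly bound (requires more energy to ionize).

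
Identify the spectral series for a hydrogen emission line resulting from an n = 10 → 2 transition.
Balmer series

The spectral series in hydrogen are named based on the final (lower) energy level:
- Lyman series: n_final = 1 (ultraviolet)
- Balmer series: n_final = 2 (visible/near-UV)
- Paschen series: n_final = 3 (infrared)
- Brackett series: n_final = 4 (infrared)
- Pfund series: n_final = 5 (far infrared)

Since this transition ends at n = 2, it belongs to the Balmer series.

For reference, this 10 → 2 line has photon energy
ΔE = 13.6057 eV × (1/2² - 1/10²) = 3.265368000 eV,
corresponding to wavelength λ = hc/ΔE = 1239.84 eV·nm / 3.265368000 eV = 379.69380 nm in the visible/near-UV region.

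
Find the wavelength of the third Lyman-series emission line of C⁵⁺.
2.7000 nm

The lines of a series are numbered from the longest wavelength (smallest ΔE) outward; the third line is the transition from n = n_f + 3 to n_f.
The Lyman series has all transitions ending at n_f = 1.

For C⁵⁺ (Z = 6), the third line (γ-line) is the jump from n = 4 to n = 1:
E_4 = -13.6057 × 6² / 4² = -30.612825 eV
E_1 = -13.6057 × 6² / 1² = -489.805200 eV
ΔE = E_4 - E_1 = 459.192375 eV

λ = hc/E = 1239.84 eV·nm / 459.192375 eV
λ = 2.7000 nm

This is the γ-line of the Lyman series in C⁵⁺.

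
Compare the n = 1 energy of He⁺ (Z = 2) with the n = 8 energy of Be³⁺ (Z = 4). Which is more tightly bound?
He⁺ at n = 1 (E = -54.42 eV)

Using E_n = -13.6057 Z² / n² eV:

He⁺ (Z = 2) at n = 1:
E = -13.6057 × 2² / 1² = -13.6057 × 4 / 1 = -54.42280 eV

Be³⁺ (Z = 4) at n = 8:
E = -13.6057 × 4² / 8² = -13.6057 × 16 / 64 = -3.40143 eV

Since -54.42280 eV < -3.40143 eV,
He⁺ at n = 1 is more tightly bound (requires more energy to ionize).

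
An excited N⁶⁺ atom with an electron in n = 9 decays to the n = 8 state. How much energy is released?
2.19 eV

The energy levels are E_n = -13.6057 Z² eV / n².

Energy at n = 9: E_9 = -13.6057 × 7² / 9² = -8.23061 eV
Energy at n = 8: E_8 = -13.6057 × 7² / 8² = -10.41686 eV

For emission (electron falling to lower state), the photon energy is:
E_photon = E_9 - E_8 = |-8.23061 - (-10.41686)|
E_photon = 2.19 eV

This energy is carried away by the emitted photon.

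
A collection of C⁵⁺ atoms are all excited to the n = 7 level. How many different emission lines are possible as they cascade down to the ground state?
21

The electron can occupy levels n = 1, 2, ..., 7 during de-excitation — that is m = 7 - 1 + 1 = 7 distinct levels.

The number of distinct spectral lines equals the number of ways to choose 2 of these m levels (each pair gives one possible emission transition):

Number of lines = m(m-1)/2 = 7×6/2 = 21

These correspond to all possible transitions between the 7 levels:
7 → 6, 7 → 5, 7 → 4, 7 → 3, 7 → 2, 7 → 1, 6 → 5, 6 → 4...

Each transition produces a photon with a unique energy (and thus wavelength). This count does not depend on Z.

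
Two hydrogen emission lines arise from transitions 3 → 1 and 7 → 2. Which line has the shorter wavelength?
3 → 1

Calculate the energy for each transition:

Transition 3 → 1:
ΔE₁ = |E_1 - E_3| = |-13.6057/1² - (-13.6057/3²)|
ΔE₁ = |-13.60570000 - (-1.51174444)| = 12.09396 eV

Transition 7 → 2:
ΔE₂ = |E_2 - E_7| = |-13.6057/2² - (-13.6057/7²)|
ΔE₂ = |-3.40142500 - (-0.27766735)| = 3.12376 eV

Since 12.09396 eV > 3.12376 eV, the transition 3 → 1 emits the more energetic photon.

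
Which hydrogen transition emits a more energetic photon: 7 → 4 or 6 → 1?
6 → 1

Calculate the energy for each transition:

Transition 7 → 4:
ΔE₁ = |E_4 - E_7| = |-13.6057/4² - (-13.6057/7²)|
ΔE₁ = |-0.85035625000 - (-0.27766734694)| = 0.57268890 eV

Transition 6 → 1:
ΔE₂ = |E_1 - E_6| = |-13.6057/1² - (-13.6057/6²)|
ΔE₂ = |-13.60570000000 - (-0.37793611111)| = 13.22776389 eV

Since 13.22776389 eV > 0.57268890 eV, the transition 6 → 1 emits the more energetic photon.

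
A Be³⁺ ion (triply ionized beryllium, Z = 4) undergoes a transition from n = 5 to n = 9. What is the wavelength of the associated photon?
205.94999 nm

First, find the transition energy using E_n = -13.6057 Z² / n² eV:
E_5 = -13.6057 × 4² / 5² = -8.707648000 eV
E_9 = -13.6057 × 4² / 9² = -2.687545679 eV

Photon energy: |ΔE| = |E_9 - E_5| = 6.020102321 eV

Convert to wavelength using E = hc/λ with hc = 1239.84 eV·nm:
λ = hc/E = 1239.84 eV·nm / 6.020102321 eV
λ = 205.94999 nm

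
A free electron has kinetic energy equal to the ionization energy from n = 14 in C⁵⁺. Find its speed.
9.3758e+05 m/s (or 0.313% of c)

The binding energy at n = 14 for C⁵⁺ is:
E_14 = -13.6057 × 6²/14² = -2.4990061 eV
|E_14| = 2.4990061 eV

Convert to Joules:
KE = 2.4990061 eV × (1.602177 × 10⁻¹⁹ J/eV) = 4.003850e-19 J

Using KE = ½mv²:
v = √(2·KE/m_e)
v = √(2 × 4.003850e-19 J / 9.10938 × 10⁻³¹ kg)
v = 9.3758e+05 m/s

This is approximately 0.313% the speed of light.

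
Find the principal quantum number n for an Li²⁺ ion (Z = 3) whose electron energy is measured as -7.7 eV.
n = 4

The exact energy levels follow E_n = -13.6057 Z² / n² eV with Z = 3.

The measured value (-7.7 eV) is reported to only 2 significant figures, so we must test candidate n values and see which one matches to that precision.

Candidate energies:
  n = 2:  E = -13.6057 × 3² / 2² = -30.612825 eV
  n = 3:  E = -13.6057 × 3² / 3² = -13.605700 eV
  n = 4:  E = -13.6057 × 3² / 4² = -7.653206 eV  ← matches
  n = 5:  E = -13.6057 × 3² / 5² = -4.898052 eV
  n = 6:  E = -13.6057 × 3² / 6² = -3.401425 eV

Checking against the measurement of -7.7 eV (2 sig figs), only n = 4 agrees:
E_4 = -7.653206 eV, which rounds to -7.7 eV ✓

Therefore n = 4.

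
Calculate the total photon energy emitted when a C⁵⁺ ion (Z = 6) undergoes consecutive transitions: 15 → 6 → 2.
120.274 eV

The energy levels of C⁵⁺ are E_n = -13.6057 × 6² / n² eV.

First transition (15 → 6):
ΔE₁ = |E_6 - E_15|
ΔE₁ = |-13.605700000 - (-2.176912000)| = 11.428788 eV

Second transition (6 → 2):
ΔE₂ = |E_2 - E_6|
ΔE₂ = |-122.451300000 - (-13.605700000)| = 108.845600 eV

Total energy released:
E_total = ΔE₁ + ΔE₂ = 11.428788 + 108.845600 = 120.274 eV

Note: This equals the direct transition 15 → 2: 120.274 eV ✓
Energy is conserved regardless of the path taken.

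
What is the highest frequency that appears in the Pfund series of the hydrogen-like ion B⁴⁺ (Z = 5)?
3.2898e+15 Hz

The series limit corresponds to the transition from n = ∞ to n = 5.
This is the highest energy (shortest wavelength) transition in the Pfund series.

E_∞ = 0 eV
E_5 = -13.6057 × 5² / 5² = -13.605700 eV

Energy at series limit:
ΔE = E_∞ - E_5 = 0 - (-13.605700) = 13.605700 eV
E = 13.605700 eV × (1.602177 × 10⁻¹⁹ J/eV) = 2.179874e-18 J
f = E/h = 2.179874e-18 J / (6.62607 × 10⁻³⁴ J·s) = 3.2898e+15 Hz

This energy equals the ionization energy from the n = 5 state of B⁴⁺.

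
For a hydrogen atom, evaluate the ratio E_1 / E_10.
100.0000

Using E_n = -13.6057 Z² / n² eV with Z = 1:

E_1 = -13.6057 / 1² = -13.6057 / 1 = -13.6057000000 eV
E_10 = -13.6057 / 10² = -13.6057 / 100 = -0.1360570000 eV

The ratio is:
E_1/E_10 = (-13.6057000000) / (-0.1360570000)
E_1/E_10 = (-13.6057/1) / (-13.6057/100)
E_1/E_10 = 100/1
E_1/E_10 = 100.0000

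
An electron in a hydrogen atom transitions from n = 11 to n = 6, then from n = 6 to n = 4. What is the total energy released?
0.738 eV

The energy levels of hydrogen are E_n = -13.6057 / n² eV.

First transition (11 → 6):
ΔE₁ = |E_6 - E_11|
ΔE₁ = |-0.377936111 - (-0.112443802)| = 0.265492 eV

Second transition (6 → 4):
ΔE₂ = |E_4 - E_6|
ΔE₂ = |-0.850356250 - (-0.377936111)| = 0.472420 eV

Total energy released:
E_total = ΔE₁ + ΔE₂ = 0.265492 + 0.472420 = 0.738 eV

Note: This equals the direct transition 11 → 4: 0.738 eV ✓
Energy is conserved regardless of the path taken.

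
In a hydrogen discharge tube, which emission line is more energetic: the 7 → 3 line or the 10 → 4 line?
7 → 3

Calculate the energy for each transition:

Transition 7 → 3:
ΔE₁ = |E_3 - E_7| = |-13.6057/3² - (-13.6057/7²)|
ΔE₁ = |-1.51174444444 - (-0.27766734694)| = 1.23407710 eV

Transition 10 → 4:
ΔE₂ = |E_4 - E_10| = |-13.6057/4² - (-13.6057/10²)|
ΔE₂ = |-0.85035625000 - (-0.13605700000)| = 0.71429925 eV

Since 1.23407710 eV > 0.71429925 eV, the transition 7 → 3 emits the more energetic photon.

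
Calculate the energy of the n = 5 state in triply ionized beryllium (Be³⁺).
-8.70765 eV

For hydrogen-like ions, the energy levels scale with Z²:
E_n = -13.6057 Z² / n² eV

For Be³⁺ (Z = 4) at n = 5:
E_5 = -13.6057 × 4² / 5²
E_5 = -13.6057 × 16 / 25
E_5 = -217.6912 / 25
E_5 = -8.70765 eV

The energy is 16 times more negative than hydrogen at the same n due to the stronger nuclear charge.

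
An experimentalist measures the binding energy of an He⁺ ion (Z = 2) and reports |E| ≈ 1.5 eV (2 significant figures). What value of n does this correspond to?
n = 6

The exact energy levels follow E_n = -13.6057 Z² / n² eV with Z = 2.

The measured value (-1.5 eV) is reported to only 2 significant figures, so we must test candidate n values and see which one matches to that precision.

Candidate energies:
  n = 4:  E = -13.6057 × 2² / 4² = -3.40143 eV
  n = 5:  E = -13.6057 × 2² / 5² = -2.17691 eV
  n = 6:  E = -13.6057 × 2² / 6² = -1.51174 eV  ← matches
  n = 7:  E = -13.6057 × 2² / 7² = -1.11067 eV
  n = 8:  E = -13.6057 × 2² / 8² = -0.85036 eV

Checking against the measurement of -1.5 eV (2 sig figs), only n = 6 agrees:
E_6 = -1.51174 eV, which rounds to -1.5 eV ✓

Therefore n = 6.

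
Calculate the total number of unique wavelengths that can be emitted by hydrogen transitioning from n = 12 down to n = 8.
10

The electron can occupy levels n = 8, 9, ..., 12 during de-excitation — that is m = 12 - 8 + 1 = 5 distinct levels.

The number of distinct spectral lines equals the number of ways to choose 2 of these m levels (each pair gives one possible emission transition):

Number of lines = m(m-1)/2 = 5×4/2 = 10

These correspond to all possible transitions between the 5 levels:
12 → 11, 12 → 10, 12 → 9, 12 → 8, 11 → 10, 11 → 9, 11 → 8, 10 → 9...

Each transition produces a photon with a unique energy (and thus wavelength). This count does not depend on Z.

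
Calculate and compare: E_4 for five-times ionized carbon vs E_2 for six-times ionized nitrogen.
N⁶⁺ at n = 2 (E = -166.670 eV)

Using E_n = -13.6057 Z² / n² eV:

C⁵⁺ (Z = 6) at n = 4:
E = -13.6057 × 6² / 4² = -13.6057 × 36 / 16 = -30.612825 eV

N⁶⁺ (Z = 7) at n = 2:
E = -13.6057 × 7² / 2² = -13.6057 × 49 / 4 = -166.669825 eV

Since -166.669825 eV < -30.612825 eV,
N⁶⁺ at n = 2 is more tightly bound (requires more energy to ionize).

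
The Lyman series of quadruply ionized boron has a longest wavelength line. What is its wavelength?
4.86 nm

The longest wavelength corresponds to the smallest energy transition in the series.
The Lyman series has all transitions ending at n_f = 1.

For B⁴⁺ (Z = 5), the first line (α-line) is the jump from n = 2 to n = 1:
E_2 = -13.6057 × 5² / 2² = -85.0356 eV
E_1 = -13.6057 × 5² / 1² = -340.1425 eV
ΔE = E_2 - E_1 = 255.1069 eV

λ = hc/E = 1239.84 eV·nm / 255.1069 eV
λ = 4.86 nm

This is the α-line of the Lyman series in B⁴⁺.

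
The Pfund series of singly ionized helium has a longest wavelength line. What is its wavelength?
1863.951 nm

The longest wavelength corresponds to the smallest energy transition in the series.
The Pfund series has all transitions ending at n_f = 5.

For He⁺ (Z = 2), the first line (α-line) is the jump from n = 6 to n = 5:
E_6 = -13.6057 × 2² / 6² = -1.511744444 eV
E_5 = -13.6057 × 2² / 5² = -2.176912000 eV
ΔE = E_6 - E_5 = 0.665167556 eV

λ = hc/E = 1239.84 eV·nm / 0.665167556 eV
λ = 1863.951 nm

This is the α-line of the Pfund series in He⁺.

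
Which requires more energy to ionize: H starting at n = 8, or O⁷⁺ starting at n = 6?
O⁷⁺ at n = 6 (E = -24.19 eV)

Using E_n = -13.6057 Z² / n² eV:

H (Z = 1) at n = 8:
E = -13.6057 × 1² / 8² = -13.6057 × 1 / 64 = -0.21259 eV

O⁷⁺ (Z = 8) at n = 6:
E = -13.6057 × 8² / 6² = -13.6057 × 64 / 36 = -24.18791 eV

Since -24.18791 eV < -0.21259 eV,
O⁷⁺ at n = 6 is more tightly bound (requires more energy to ionize).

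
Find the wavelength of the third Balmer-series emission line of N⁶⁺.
8.86 nm

The lines of a series are numbered from the longest wavelength (smallest ΔE) outward; the third line is the transition from n = n_f + 3 to n_f.
The Balmer series has all transitions ending at n_f = 2.

For N⁶⁺ (Z = 7), the third line (γ-line) is the jump from n = 5 to n = 2:
E_5 = -13.6057 × 7² / 5² = -26.6672 eV
E_2 = -13.6057 × 7² / 2² = -166.6698 eV
ΔE = E_5 - E_2 = 140.0026 eV

λ = hc/E = 1239.84 eV·nm / 140.0026 eV
λ = 8.86 nm

This is the γ-line of the Balmer series in N⁶⁺.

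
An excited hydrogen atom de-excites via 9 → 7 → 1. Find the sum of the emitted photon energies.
13.4377 eV

The energy levels of hydrogen are E_n = -13.6057 / n² eV.

First transition (9 → 7):
ΔE₁ = |E_7 - E_9|
ΔE₁ = |-0.2776673469 - (-0.1679716049)| = 0.1096957 eV

Second transition (7 → 1):
ΔE₂ = |E_1 - E_7|
ΔE₂ = |-13.6057000000 - (-0.2776673469)| = 13.3280327 eV

Total energy released:
E_total = ΔE₁ + ΔE₂ = 0.1096957 + 13.3280327 = 13.4377 eV

Note: This equals the direct transition 9 → 1: 13.4377 eV ✓
Energy is conserved regardless of the path taken.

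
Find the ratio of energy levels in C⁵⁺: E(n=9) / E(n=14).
2.41975

Using E_n = -13.6057 Z² / n² eV with Z = 6:

E_9 = -13.6057 × 6² / 9² = -489.8052 / 81 = -6.04697777778 eV
E_14 = -13.6057 × 6² / 14² = -489.8052 / 196 = -2.49900612245 eV

The ratio is:
E_9/E_14 = (-6.04697777778) / (-2.49900612245)
E_9/E_14 = (-489.8052/81) / (-489.8052/196)
E_9/E_14 = 196/81
E_9/E_14 = 2.41975
(Note: the Z² factors cancel in the ratio.)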